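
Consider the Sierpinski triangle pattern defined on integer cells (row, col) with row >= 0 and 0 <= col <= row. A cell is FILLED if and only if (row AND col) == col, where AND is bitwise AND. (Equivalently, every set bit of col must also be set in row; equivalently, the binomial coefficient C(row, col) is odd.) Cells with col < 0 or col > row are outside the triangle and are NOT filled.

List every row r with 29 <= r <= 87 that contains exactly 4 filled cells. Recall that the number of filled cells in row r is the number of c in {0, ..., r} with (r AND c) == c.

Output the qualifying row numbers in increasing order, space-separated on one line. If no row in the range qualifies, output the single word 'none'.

Row r has 2^popcount(r) filled cells, so we need popcount(r) = log2(4) = 2.
Scan r = 29..87 and keep those with exactly 2 one-bits:
r=29=11101 popcount=4 -> skip
r=30=11110 popcount=4 -> skip
r=31=11111 popcount=5 -> skip
r=32=100000 popcount=1 -> skip
r=33=100001 popcount=2 -> KEEP
r=34=100010 popcount=2 -> KEEP
r=35=100011 popcount=3 -> skip
r=36=100100 popcount=2 -> KEEP
r=37=100101 popcount=3 -> skip
r=38=100110 popcount=3 -> skip
r=39=100111 popcount=4 -> skip
r=40=101000 popcount=2 -> KEEP
r=41=101001 popcount=3 -> skip
r=42=101010 popcount=3 -> skip
r=43=101011 popcount=4 -> skip
r=44=101100 popcount=3 -> skip
r=45=101101 popcount=4 -> skip
r=46=101110 popcount=4 -> skip
r=47=101111 popcount=5 -> skip
r=48=110000 popcount=2 -> KEEP
r=49=110001 popcount=3 -> skip
r=50=110010 popcount=3 -> skip
r=51=110011 popcount=4 -> skip
r=52=110100 popcount=3 -> skip
r=53=110101 popcount=4 -> skip
r=54=110110 popcount=4 -> skip
r=55=110111 popcount=5 -> skip
r=56=111000 popcount=3 -> skip
r=57=111001 popcount=4 -> skip
r=58=111010 popcount=4 -> skip
r=59=111011 popcount=5 -> skip
r=60=111100 popcount=4 -> skip
r=61=111101 popcount=5 -> skip
r=62=111110 popcount=5 -> skip
r=63=111111 popcount=6 -> skip
r=64=1000000 popcount=1 -> skip
r=65=1000001 popcount=2 -> KEEP
r=66=1000010 popcount=2 -> KEEP
r=67=1000011 popcount=3 -> skip
r=68=1000100 popcount=2 -> KEEP
r=69=1000101 popcount=3 -> skip
r=70=1000110 popcount=3 -> skip
r=71=1000111 popcount=4 -> skip
r=72=1001000 popcount=2 -> KEEP
r=73=1001001 popcount=3 -> skip
r=74=1001010 popcount=3 -> skip
r=75=1001011 popcount=4 -> skip
r=76=1001100 popcount=3 -> skip
r=77=1001101 popcount=4 -> skip
r=78=1001110 popcount=4 -> skip
r=79=1001111 popcount=5 -> skip
r=80=1010000 popcount=2 -> KEEP
r=81=1010001 popcount=3 -> skip
r=82=1010010 popcount=3 -> skip
r=83=1010011 popcount=4 -> skip
r=84=1010100 popcount=3 -> skip
r=85=1010101 popcount=4 -> skip
r=86=1010110 popcount=4 -> skip
r=87=1010111 popcount=5 -> skip
Kept rows: 33 34 36 40 48 65 66 68 72 80

Answer: 33 34 36 40 48 65 66 68 72 80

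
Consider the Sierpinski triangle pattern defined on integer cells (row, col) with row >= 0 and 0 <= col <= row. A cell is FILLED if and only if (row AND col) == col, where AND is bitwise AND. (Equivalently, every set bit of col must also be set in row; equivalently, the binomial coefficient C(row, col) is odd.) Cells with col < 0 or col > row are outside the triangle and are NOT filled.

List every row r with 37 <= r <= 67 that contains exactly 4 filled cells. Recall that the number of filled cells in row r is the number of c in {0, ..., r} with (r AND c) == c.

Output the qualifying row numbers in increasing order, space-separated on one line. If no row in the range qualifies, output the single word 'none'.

Answer: 40 48 65 66

Derivation:
Row r has 2^popcount(r) filled cells, so we need popcount(r) = log2(4) = 2.
Scan r = 37..67 and keep those with exactly 2 one-bits:
r=37=100101 popcount=3 -> skip
r=38=100110 popcount=3 -> skip
r=39=100111 popcount=4 -> skip
r=40=101000 popcount=2 -> KEEP
r=41=101001 popcount=3 -> skip
r=42=101010 popcount=3 -> skip
r=43=101011 popcount=4 -> skip
r=44=101100 popcount=3 -> skip
r=45=101101 popcount=4 -> skip
r=46=101110 popcount=4 -> skip
r=47=101111 popcount=5 -> skip
r=48=110000 popcount=2 -> KEEP
r=49=110001 popcount=3 -> skip
r=50=110010 popcount=3 -> skip
r=51=110011 popcount=4 -> skip
r=52=110100 popcount=3 -> skip
r=53=110101 popcount=4 -> skip
r=54=110110 popcount=4 -> skip
r=55=110111 popcount=5 -> skip
r=56=111000 popcount=3 -> skip
r=57=111001 popcount=4 -> skip
r=58=111010 popcount=4 -> skip
r=59=111011 popcount=5 -> skip
r=60=111100 popcount=4 -> skip
r=61=111101 popcount=5 -> skip
r=62=111110 popcount=5 -> skip
r=63=111111 popcount=6 -> skip
r=64=1000000 popcount=1 -> skip
r=65=1000001 popcount=2 -> KEEP
r=66=1000010 popcount=2 -> KEEP
r=67=1000011 popcount=3 -> skip
Kept rows: 40 48 65 66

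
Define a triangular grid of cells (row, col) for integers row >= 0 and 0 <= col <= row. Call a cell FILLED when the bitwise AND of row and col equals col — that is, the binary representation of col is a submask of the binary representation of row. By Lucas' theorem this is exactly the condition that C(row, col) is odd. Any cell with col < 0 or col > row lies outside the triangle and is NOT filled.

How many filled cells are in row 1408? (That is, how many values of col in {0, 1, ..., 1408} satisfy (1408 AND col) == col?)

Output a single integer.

1408 in binary = 10110000000
popcount(1408) = number of 1-bits in 10110000000 = 3
A col c satisfies (1408 AND c) == c iff every set bit of c is also set in 1408; each of the 3 set bits of 1408 can independently be on or off in c.
count = 2^3 = 8

Answer: 8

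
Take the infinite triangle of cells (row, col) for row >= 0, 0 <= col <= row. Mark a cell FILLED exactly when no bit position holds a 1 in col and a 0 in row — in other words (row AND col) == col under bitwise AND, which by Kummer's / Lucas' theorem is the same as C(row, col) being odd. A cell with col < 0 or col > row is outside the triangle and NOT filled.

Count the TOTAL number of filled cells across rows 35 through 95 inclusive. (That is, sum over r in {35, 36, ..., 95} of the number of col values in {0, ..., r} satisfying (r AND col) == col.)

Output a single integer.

Answer: 962

Derivation:
r35=100011 pc3: +8 =8
r36=100100 pc2: +4 =12
r37=100101 pc3: +8 =20
r38=100110 pc3: +8 =28
r39=100111 pc4: +16 =44
r40=101000 pc2: +4 =48
r41=101001 pc3: +8 =56
r42=101010 pc3: +8 =64
r43=101011 pc4: +16 =80
r44=101100 pc3: +8 =88
r45=101101 pc4: +16 =104
r46=101110 pc4: +16 =120
r47=101111 pc5: +32 =152
r48=110000 pc2: +4 =156
r49=110001 pc3: +8 =164
r50=110010 pc3: +8 =172
r51=110011 pc4: +16 =188
r52=110100 pc3: +8 =196
r53=110101 pc4: +16 =212
r54=110110 pc4: +16 =228
r55=110111 pc5: +32 =260
r56=111000 pc3: +8 =268
r57=111001 pc4: +16 =284
r58=111010 pc4: +16 =300
r59=111011 pc5: +32 =332
r60=111100 pc4: +16 =348
r61=111101 pc5: +32 =380
r62=111110 pc5: +32 =412
r63=111111 pc6: +64 =476
r64=1000000 pc1: +2 =478
r65=1000001 pc2: +4 =482
r66=1000010 pc2: +4 =486
r67=1000011 pc3: +8 =494
r68=1000100 pc2: +4 =498
r69=1000101 pc3: +8 =506
r70=1000110 pc3: +8 =514
r71=1000111 pc4: +16 =530
r72=1001000 pc2: +4 =534
r73=1001001 pc3: +8 =542
r74=1001010 pc3: +8 =550
r75=1001011 pc4: +16 =566
r76=1001100 pc3: +8 =574
r77=1001101 pc4: +16 =590
r78=1001110 pc4: +16 =606
r79=1001111 pc5: +32 =638
r80=1010000 pc2: +4 =642
r81=1010001 pc3: +8 =650
r82=1010010 pc3: +8 =658
r83=1010011 pc4: +16 =674
r84=1010100 pc3: +8 =682
r85=1010101 pc4: +16 =698
r86=1010110 pc4: +16 =714
r87=1010111 pc5: +32 =746
r88=1011000 pc3: +8 =754
r89=1011001 pc4: +16 =770
r90=1011010 pc4: +16 =786
r91=1011011 pc5: +32 =818
r92=1011100 pc4: +16 =834
r93=1011101 pc5: +32 =866
r94=1011110 pc5: +32 =898
r95=1011111 pc6: +64 =962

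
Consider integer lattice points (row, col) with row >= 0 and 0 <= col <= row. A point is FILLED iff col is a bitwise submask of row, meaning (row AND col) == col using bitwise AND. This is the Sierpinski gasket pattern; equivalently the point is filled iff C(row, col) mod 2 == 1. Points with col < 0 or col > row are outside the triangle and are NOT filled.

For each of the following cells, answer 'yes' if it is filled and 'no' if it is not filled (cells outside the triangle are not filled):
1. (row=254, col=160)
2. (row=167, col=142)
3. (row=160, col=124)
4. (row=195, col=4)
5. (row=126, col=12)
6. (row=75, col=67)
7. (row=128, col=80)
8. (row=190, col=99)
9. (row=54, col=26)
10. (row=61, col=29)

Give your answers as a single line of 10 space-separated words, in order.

Answer: yes no no no yes yes no no no yes

Derivation:
(254,160): row=0b11111110, col=0b10100000, row AND col = 0b10100000 = 160; 160 == 160 -> filled
(167,142): row=0b10100111, col=0b10001110, row AND col = 0b10000110 = 134; 134 != 142 -> empty
(160,124): row=0b10100000, col=0b1111100, row AND col = 0b100000 = 32; 32 != 124 -> empty
(195,4): row=0b11000011, col=0b100, row AND col = 0b0 = 0; 0 != 4 -> empty
(126,12): row=0b1111110, col=0b1100, row AND col = 0b1100 = 12; 12 == 12 -> filled
(75,67): row=0b1001011, col=0b1000011, row AND col = 0b1000011 = 67; 67 == 67 -> filled
(128,80): row=0b10000000, col=0b1010000, row AND col = 0b0 = 0; 0 != 80 -> empty
(190,99): row=0b10111110, col=0b1100011, row AND col = 0b100010 = 34; 34 != 99 -> empty
(54,26): row=0b110110, col=0b11010, row AND col = 0b10010 = 18; 18 != 26 -> empty
(61,29): row=0b111101, col=0b11101, row AND col = 0b11101 = 29; 29 == 29 -> filled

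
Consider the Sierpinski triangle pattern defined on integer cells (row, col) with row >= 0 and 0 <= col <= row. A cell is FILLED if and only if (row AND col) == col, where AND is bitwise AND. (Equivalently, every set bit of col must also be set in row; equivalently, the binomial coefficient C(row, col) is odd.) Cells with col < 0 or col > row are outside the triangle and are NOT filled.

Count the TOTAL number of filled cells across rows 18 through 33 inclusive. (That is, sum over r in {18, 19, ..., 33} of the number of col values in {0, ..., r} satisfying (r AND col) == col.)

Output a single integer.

Answer: 162

Derivation:
r18=10010 pc2: +4 =4
r19=10011 pc3: +8 =12
r20=10100 pc2: +4 =16
r21=10101 pc3: +8 =24
r22=10110 pc3: +8 =32
r23=10111 pc4: +16 =48
r24=11000 pc2: +4 =52
r25=11001 pc3: +8 =60
r26=11010 pc3: +8 =68
r27=11011 pc4: +16 =84
r28=11100 pc3: +8 =92
r29=11101 pc4: +16 =108
r30=11110 pc4: +16 =124
r31=11111 pc5: +32 =156
r32=100000 pc1: +2 =158
r33=100001 pc2: +4 =162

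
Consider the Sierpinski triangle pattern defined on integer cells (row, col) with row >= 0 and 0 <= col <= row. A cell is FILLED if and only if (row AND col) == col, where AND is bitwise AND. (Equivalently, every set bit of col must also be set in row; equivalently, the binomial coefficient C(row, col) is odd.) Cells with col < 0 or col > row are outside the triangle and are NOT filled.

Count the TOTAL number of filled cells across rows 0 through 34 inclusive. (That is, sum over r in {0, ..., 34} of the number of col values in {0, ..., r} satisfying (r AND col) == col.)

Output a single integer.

Answer: 253

Derivation:
r0=0 pc0: +1 =1
r1=1 pc1: +2 =3
r2=10 pc1: +2 =5
r3=11 pc2: +4 =9
r4=100 pc1: +2 =11
r5=101 pc2: +4 =15
r6=110 pc2: +4 =19
r7=111 pc3: +8 =27
r8=1000 pc1: +2 =29
r9=1001 pc2: +4 =33
r10=1010 pc2: +4 =37
r11=1011 pc3: +8 =45
r12=1100 pc2: +4 =49
r13=1101 pc3: +8 =57
r14=1110 pc3: +8 =65
r15=1111 pc4: +16 =81
r16=10000 pc1: +2 =83
r17=10001 pc2: +4 =87
r18=10010 pc2: +4 =91
r19=10011 pc3: +8 =99
r20=10100 pc2: +4 =103
r21=10101 pc3: +8 =111
r22=10110 pc3: +8 =119
r23=10111 pc4: +16 =135
r24=11000 pc2: +4 =139
r25=11001 pc3: +8 =147
r26=11010 pc3: +8 =155
r27=11011 pc4: +16 =171
r28=11100 pc3: +8 =179
r29=11101 pc4: +16 =195
r30=11110 pc4: +16 =211
r31=11111 pc5: +32 =243
r32=100000 pc1: +2 =245
r33=100001 pc2: +4 =249
r34=100010 pc2: +4 =253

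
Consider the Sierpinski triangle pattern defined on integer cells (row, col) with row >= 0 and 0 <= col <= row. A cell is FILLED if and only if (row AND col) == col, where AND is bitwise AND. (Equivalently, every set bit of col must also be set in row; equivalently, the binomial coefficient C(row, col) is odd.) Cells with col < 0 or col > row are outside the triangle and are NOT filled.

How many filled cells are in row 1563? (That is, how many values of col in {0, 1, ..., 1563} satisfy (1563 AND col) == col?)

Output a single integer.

1563 in binary = 11000011011
popcount(1563) = number of 1-bits in 11000011011 = 6
A col c satisfies (1563 AND c) == c iff every set bit of c is also set in 1563; each of the 6 set bits of 1563 can independently be on or off in c.
count = 2^6 = 64

Answer: 64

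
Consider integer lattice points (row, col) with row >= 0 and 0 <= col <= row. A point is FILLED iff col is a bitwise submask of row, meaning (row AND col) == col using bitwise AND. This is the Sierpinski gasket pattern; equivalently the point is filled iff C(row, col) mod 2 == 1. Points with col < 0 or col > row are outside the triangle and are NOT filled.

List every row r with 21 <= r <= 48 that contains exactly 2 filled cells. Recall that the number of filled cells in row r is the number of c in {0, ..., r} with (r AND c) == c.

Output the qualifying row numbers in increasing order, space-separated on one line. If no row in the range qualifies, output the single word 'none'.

Row r has 2^popcount(r) filled cells, so we need popcount(r) = log2(2) = 1.
Scan r = 21..48 and keep those with exactly 1 one-bits:
r=21=10101 popcount=3 -> skip
r=22=10110 popcount=3 -> skip
r=23=10111 popcount=4 -> skip
r=24=11000 popcount=2 -> skip
r=25=11001 popcount=3 -> skip
r=26=11010 popcount=3 -> skip
r=27=11011 popcount=4 -> skip
r=28=11100 popcount=3 -> skip
r=29=11101 popcount=4 -> skip
r=30=11110 popcount=4 -> skip
r=31=11111 popcount=5 -> skip
r=32=100000 popcount=1 -> KEEP
r=33=100001 popcount=2 -> skip
r=34=100010 popcount=2 -> skip
r=35=100011 popcount=3 -> skip
r=36=100100 popcount=2 -> skip
r=37=100101 popcount=3 -> skip
r=38=100110 popcount=3 -> skip
r=39=100111 popcount=4 -> skip
r=40=101000 popcount=2 -> skip
r=41=101001 popcount=3 -> skip
r=42=101010 popcount=3 -> skip
r=43=101011 popcount=4 -> skip
r=44=101100 popcount=3 -> skip
r=45=101101 popcount=4 -> skip
r=46=101110 popcount=4 -> skip
r=47=101111 popcount=5 -> skip
r=48=110000 popcount=2 -> skip
Kept rows: 32

Answer: 32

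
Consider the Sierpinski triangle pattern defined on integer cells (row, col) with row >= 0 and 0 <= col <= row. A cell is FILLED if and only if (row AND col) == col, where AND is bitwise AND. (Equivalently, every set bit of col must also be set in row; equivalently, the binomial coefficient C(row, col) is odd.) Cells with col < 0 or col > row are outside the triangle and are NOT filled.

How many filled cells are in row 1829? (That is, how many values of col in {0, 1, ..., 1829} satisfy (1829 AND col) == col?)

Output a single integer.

1829 in binary = 11100100101
popcount(1829) = number of 1-bits in 11100100101 = 6
A col c satisfies (1829 AND c) == c iff every set bit of c is also set in 1829; each of the 6 set bits of 1829 can independently be on or off in c.
count = 2^6 = 64

Answer: 64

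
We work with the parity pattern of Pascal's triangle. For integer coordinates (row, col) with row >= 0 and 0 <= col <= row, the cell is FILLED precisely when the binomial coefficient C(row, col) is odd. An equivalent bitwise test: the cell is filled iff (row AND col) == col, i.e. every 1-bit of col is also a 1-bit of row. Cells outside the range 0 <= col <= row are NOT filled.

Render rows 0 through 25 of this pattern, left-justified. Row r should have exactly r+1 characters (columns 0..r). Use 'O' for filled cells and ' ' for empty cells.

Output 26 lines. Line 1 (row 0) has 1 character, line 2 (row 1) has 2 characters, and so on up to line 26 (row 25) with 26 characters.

r0=0: O
r1=1: OO
r2=10: O O
r3=11: OOOO
r4=100: O   O
r5=101: OO  OO
r6=110: O O O O
r7=111: OOOOOOOO
r8=1000: O       O
r9=1001: OO      OO
r10=1010: O O     O O
r11=1011: OOOO    OOOO
r12=1100: O   O   O   O
r13=1101: OO  OO  OO  OO
r14=1110: O O O O O O O O
r15=1111: OOOOOOOOOOOOOOOO
r16=10000: O               O
r17=10001: OO              OO
r18=10010: O O             O O
r19=10011: OOOO            OOOO
r20=10100: O   O           O   O
r21=10101: OO  OO          OO  OO
r22=10110: O O O O         O O O O
r23=10111: OOOOOOOO        OOOOOOOO
r24=11000: O       O       O       O
r25=11001: OO      OO      OO      OO

Answer: O
OO
O O
OOOO
O   O
OO  OO
O O O O
OOOOOOOO
O       O
OO      OO
O O     O O
OOOO    OOOO
O   O   O   O
OO  OO  OO  OO
O O O O O O O O
OOOOOOOOOOOOOOOO
O               O
OO              OO
O O             O O
OOOO            OOOO
O   O           O   O
OO  OO          OO  OO
O O O O         O O O O
OOOOOOOO        OOOOOOOO
O       O       O       O
OO      OO      OO      OO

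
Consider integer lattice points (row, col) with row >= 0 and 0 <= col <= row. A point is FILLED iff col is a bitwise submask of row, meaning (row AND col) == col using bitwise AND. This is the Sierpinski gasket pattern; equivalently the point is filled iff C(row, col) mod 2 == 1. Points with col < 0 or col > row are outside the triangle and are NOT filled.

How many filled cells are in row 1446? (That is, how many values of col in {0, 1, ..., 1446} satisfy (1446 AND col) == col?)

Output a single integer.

Answer: 64

Derivation:
1446 in binary = 10110100110
popcount(1446) = number of 1-bits in 10110100110 = 6
A col c satisfies (1446 AND c) == c iff every set bit of c is also set in 1446; each of the 6 set bits of 1446 can independently be on or off in c.
count = 2^6 = 64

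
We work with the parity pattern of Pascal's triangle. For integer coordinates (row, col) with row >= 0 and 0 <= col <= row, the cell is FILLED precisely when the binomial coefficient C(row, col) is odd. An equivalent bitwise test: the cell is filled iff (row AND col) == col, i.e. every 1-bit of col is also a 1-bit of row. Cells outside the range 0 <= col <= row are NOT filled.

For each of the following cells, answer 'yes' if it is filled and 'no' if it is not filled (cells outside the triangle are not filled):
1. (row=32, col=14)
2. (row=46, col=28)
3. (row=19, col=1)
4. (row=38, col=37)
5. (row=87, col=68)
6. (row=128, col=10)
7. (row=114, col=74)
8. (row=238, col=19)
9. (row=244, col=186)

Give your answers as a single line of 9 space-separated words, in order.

Answer: no no yes no yes no no no no

Derivation:
(32,14): row=0b100000, col=0b1110, row AND col = 0b0 = 0; 0 != 14 -> empty
(46,28): row=0b101110, col=0b11100, row AND col = 0b1100 = 12; 12 != 28 -> empty
(19,1): row=0b10011, col=0b1, row AND col = 0b1 = 1; 1 == 1 -> filled
(38,37): row=0b100110, col=0b100101, row AND col = 0b100100 = 36; 36 != 37 -> empty
(87,68): row=0b1010111, col=0b1000100, row AND col = 0b1000100 = 68; 68 == 68 -> filled
(128,10): row=0b10000000, col=0b1010, row AND col = 0b0 = 0; 0 != 10 -> empty
(114,74): row=0b1110010, col=0b1001010, row AND col = 0b1000010 = 66; 66 != 74 -> empty
(238,19): row=0b11101110, col=0b10011, row AND col = 0b10 = 2; 2 != 19 -> empty
(244,186): row=0b11110100, col=0b10111010, row AND col = 0b10110000 = 176; 176 != 186 -> empty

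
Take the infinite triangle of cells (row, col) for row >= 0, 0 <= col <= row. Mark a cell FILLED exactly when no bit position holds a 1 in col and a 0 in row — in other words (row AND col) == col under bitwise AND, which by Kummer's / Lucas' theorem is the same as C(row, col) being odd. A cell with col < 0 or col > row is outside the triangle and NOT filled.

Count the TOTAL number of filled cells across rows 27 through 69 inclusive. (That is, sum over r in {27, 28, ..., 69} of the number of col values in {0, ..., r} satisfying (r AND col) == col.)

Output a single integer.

Answer: 604

Derivation:
r27=11011 pc4: +16 =16
r28=11100 pc3: +8 =24
r29=11101 pc4: +16 =40
r30=11110 pc4: +16 =56
r31=11111 pc5: +32 =88
r32=100000 pc1: +2 =90
r33=100001 pc2: +4 =94
r34=100010 pc2: +4 =98
r35=100011 pc3: +8 =106
r36=100100 pc2: +4 =110
r37=100101 pc3: +8 =118
r38=100110 pc3: +8 =126
r39=100111 pc4: +16 =142
r40=101000 pc2: +4 =146
r41=101001 pc3: +8 =154
r42=101010 pc3: +8 =162
r43=101011 pc4: +16 =178
r44=101100 pc3: +8 =186
r45=101101 pc4: +16 =202
r46=101110 pc4: +16 =218
r47=101111 pc5: +32 =250
r48=110000 pc2: +4 =254
r49=110001 pc3: +8 =262
r50=110010 pc3: +8 =270
r51=110011 pc4: +16 =286
r52=110100 pc3: +8 =294
r53=110101 pc4: +16 =310
r54=110110 pc4: +16 =326
r55=110111 pc5: +32 =358
r56=111000 pc3: +8 =366
r57=111001 pc4: +16 =382
r58=111010 pc4: +16 =398
r59=111011 pc5: +32 =430
r60=111100 pc4: +16 =446
r61=111101 pc5: +32 =478
r62=111110 pc5: +32 =510
r63=111111 pc6: +64 =574
r64=1000000 pc1: +2 =576
r65=1000001 pc2: +4 =580
r66=1000010 pc2: +4 =584
r67=1000011 pc3: +8 =592
r68=1000100 pc2: +4 =596
r69=1000101 pc3: +8 =604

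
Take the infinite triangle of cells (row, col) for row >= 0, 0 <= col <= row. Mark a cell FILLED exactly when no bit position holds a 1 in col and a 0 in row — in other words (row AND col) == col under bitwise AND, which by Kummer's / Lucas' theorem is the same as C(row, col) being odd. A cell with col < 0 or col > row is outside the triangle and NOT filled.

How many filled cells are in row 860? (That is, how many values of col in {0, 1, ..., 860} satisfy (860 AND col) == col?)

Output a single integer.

Answer: 64

Derivation:
860 in binary = 1101011100
popcount(860) = number of 1-bits in 1101011100 = 6
A col c satisfies (860 AND c) == c iff every set bit of c is also set in 860; each of the 6 set bits of 860 can independently be on or off in c.
count = 2^6 = 64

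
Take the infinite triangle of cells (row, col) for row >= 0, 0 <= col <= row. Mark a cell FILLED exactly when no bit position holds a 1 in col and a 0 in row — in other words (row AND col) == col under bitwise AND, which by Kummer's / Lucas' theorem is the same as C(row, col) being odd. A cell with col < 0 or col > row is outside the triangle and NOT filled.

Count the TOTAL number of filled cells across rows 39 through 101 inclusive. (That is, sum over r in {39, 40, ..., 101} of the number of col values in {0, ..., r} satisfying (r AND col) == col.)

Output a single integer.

r39=100111 pc4: +16 =16
r40=101000 pc2: +4 =20
r41=101001 pc3: +8 =28
r42=101010 pc3: +8 =36
r43=101011 pc4: +16 =52
r44=101100 pc3: +8 =60
r45=101101 pc4: +16 =76
r46=101110 pc4: +16 =92
r47=101111 pc5: +32 =124
r48=110000 pc2: +4 =128
r49=110001 pc3: +8 =136
r50=110010 pc3: +8 =144
r51=110011 pc4: +16 =160
r52=110100 pc3: +8 =168
r53=110101 pc4: +16 =184
r54=110110 pc4: +16 =200
r55=110111 pc5: +32 =232
r56=111000 pc3: +8 =240
r57=111001 pc4: +16 =256
r58=111010 pc4: +16 =272
r59=111011 pc5: +32 =304
r60=111100 pc4: +16 =320
r61=111101 pc5: +32 =352
r62=111110 pc5: +32 =384
r63=111111 pc6: +64 =448
r64=1000000 pc1: +2 =450
r65=1000001 pc2: +4 =454
r66=1000010 pc2: +4 =458
r67=1000011 pc3: +8 =466
r68=1000100 pc2: +4 =470
r69=1000101 pc3: +8 =478
r70=1000110 pc3: +8 =486
r71=1000111 pc4: +16 =502
r72=1001000 pc2: +4 =506
r73=1001001 pc3: +8 =514
r74=1001010 pc3: +8 =522
r75=1001011 pc4: +16 =538
r76=1001100 pc3: +8 =546
r77=1001101 pc4: +16 =562
r78=1001110 pc4: +16 =578
r79=1001111 pc5: +32 =610
r80=1010000 pc2: +4 =614
r81=1010001 pc3: +8 =622
r82=1010010 pc3: +8 =630
r83=1010011 pc4: +16 =646
r84=1010100 pc3: +8 =654
r85=1010101 pc4: +16 =670
r86=1010110 pc4: +16 =686
r87=1010111 pc5: +32 =718
r88=1011000 pc3: +8 =726
r89=1011001 pc4: +16 =742
r90=1011010 pc4: +16 =758
r91=1011011 pc5: +32 =790
r92=1011100 pc4: +16 =806
r93=1011101 pc5: +32 =838
r94=1011110 pc5: +32 =870
r95=1011111 pc6: +64 =934
r96=1100000 pc2: +4 =938
r97=1100001 pc3: +8 =946
r98=1100010 pc3: +8 =954
r99=1100011 pc4: +16 =970
r100=1100100 pc3: +8 =978
r101=1100101 pc4: +16 =994

Answer: 994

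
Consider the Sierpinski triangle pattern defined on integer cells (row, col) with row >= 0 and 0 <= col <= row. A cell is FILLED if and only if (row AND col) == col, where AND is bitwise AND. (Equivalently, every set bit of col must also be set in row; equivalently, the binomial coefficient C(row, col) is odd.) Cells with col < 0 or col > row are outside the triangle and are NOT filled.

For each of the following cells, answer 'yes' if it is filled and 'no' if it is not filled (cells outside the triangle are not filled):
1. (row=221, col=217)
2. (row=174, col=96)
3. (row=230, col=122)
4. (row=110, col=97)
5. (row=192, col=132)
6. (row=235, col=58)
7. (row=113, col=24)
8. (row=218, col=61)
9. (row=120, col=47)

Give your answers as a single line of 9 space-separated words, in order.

Answer: yes no no no no no no no no

Derivation:
(221,217): row=0b11011101, col=0b11011001, row AND col = 0b11011001 = 217; 217 == 217 -> filled
(174,96): row=0b10101110, col=0b1100000, row AND col = 0b100000 = 32; 32 != 96 -> empty
(230,122): row=0b11100110, col=0b1111010, row AND col = 0b1100010 = 98; 98 != 122 -> empty
(110,97): row=0b1101110, col=0b1100001, row AND col = 0b1100000 = 96; 96 != 97 -> empty
(192,132): row=0b11000000, col=0b10000100, row AND col = 0b10000000 = 128; 128 != 132 -> empty
(235,58): row=0b11101011, col=0b111010, row AND col = 0b101010 = 42; 42 != 58 -> empty
(113,24): row=0b1110001, col=0b11000, row AND col = 0b10000 = 16; 16 != 24 -> empty
(218,61): row=0b11011010, col=0b111101, row AND col = 0b11000 = 24; 24 != 61 -> empty
(120,47): row=0b1111000, col=0b101111, row AND col = 0b101000 = 40; 40 != 47 -> empty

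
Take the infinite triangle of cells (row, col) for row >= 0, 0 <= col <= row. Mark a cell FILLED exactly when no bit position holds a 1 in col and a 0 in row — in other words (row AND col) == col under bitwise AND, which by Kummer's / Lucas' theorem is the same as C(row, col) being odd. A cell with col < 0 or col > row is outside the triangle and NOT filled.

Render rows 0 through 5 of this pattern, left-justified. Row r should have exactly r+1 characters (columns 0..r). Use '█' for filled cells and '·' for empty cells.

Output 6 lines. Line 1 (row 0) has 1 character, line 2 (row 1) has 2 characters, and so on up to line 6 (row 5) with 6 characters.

r0=0: █
r1=1: ██
r2=10: █·█
r3=11: ████
r4=100: █···█
r5=101: ██··██

Answer: █
██
█·█
████
█···█
██··██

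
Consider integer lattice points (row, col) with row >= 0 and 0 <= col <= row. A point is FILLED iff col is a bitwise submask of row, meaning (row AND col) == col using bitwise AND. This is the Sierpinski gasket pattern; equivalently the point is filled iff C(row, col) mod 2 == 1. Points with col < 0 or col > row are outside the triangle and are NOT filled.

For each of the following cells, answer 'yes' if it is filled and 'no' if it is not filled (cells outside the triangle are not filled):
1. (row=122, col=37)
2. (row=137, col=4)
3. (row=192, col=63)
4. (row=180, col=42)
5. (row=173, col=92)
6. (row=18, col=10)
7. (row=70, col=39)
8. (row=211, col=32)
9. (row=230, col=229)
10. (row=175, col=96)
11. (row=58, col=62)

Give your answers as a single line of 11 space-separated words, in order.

Answer: no no no no no no no no no no no

Derivation:
(122,37): row=0b1111010, col=0b100101, row AND col = 0b100000 = 32; 32 != 37 -> empty
(137,4): row=0b10001001, col=0b100, row AND col = 0b0 = 0; 0 != 4 -> empty
(192,63): row=0b11000000, col=0b111111, row AND col = 0b0 = 0; 0 != 63 -> empty
(180,42): row=0b10110100, col=0b101010, row AND col = 0b100000 = 32; 32 != 42 -> empty
(173,92): row=0b10101101, col=0b1011100, row AND col = 0b1100 = 12; 12 != 92 -> empty
(18,10): row=0b10010, col=0b1010, row AND col = 0b10 = 2; 2 != 10 -> empty
(70,39): row=0b1000110, col=0b100111, row AND col = 0b110 = 6; 6 != 39 -> empty
(211,32): row=0b11010011, col=0b100000, row AND col = 0b0 = 0; 0 != 32 -> empty
(230,229): row=0b11100110, col=0b11100101, row AND col = 0b11100100 = 228; 228 != 229 -> empty
(175,96): row=0b10101111, col=0b1100000, row AND col = 0b100000 = 32; 32 != 96 -> empty
(58,62): col outside [0, 58] -> not filled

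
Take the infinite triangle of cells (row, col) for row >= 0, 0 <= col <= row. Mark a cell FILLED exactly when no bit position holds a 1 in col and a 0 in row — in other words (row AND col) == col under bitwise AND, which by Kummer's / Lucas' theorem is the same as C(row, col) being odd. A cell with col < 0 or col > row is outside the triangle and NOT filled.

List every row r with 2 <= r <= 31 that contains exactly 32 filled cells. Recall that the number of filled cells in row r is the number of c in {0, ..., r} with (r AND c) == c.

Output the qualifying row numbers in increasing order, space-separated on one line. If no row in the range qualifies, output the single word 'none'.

Answer: 31

Derivation:
Row r has 2^popcount(r) filled cells, so we need popcount(r) = log2(32) = 5.
Scan r = 2..31 and keep those with exactly 5 one-bits:
r=2=10 popcount=1 -> skip
r=3=11 popcount=2 -> skip
r=4=100 popcount=1 -> skip
r=5=101 popcount=2 -> skip
r=6=110 popcount=2 -> skip
r=7=111 popcount=3 -> skip
r=8=1000 popcount=1 -> skip
r=9=1001 popcount=2 -> skip
r=10=1010 popcount=2 -> skip
r=11=1011 popcount=3 -> skip
r=12=1100 popcount=2 -> skip
r=13=1101 popcount=3 -> skip
r=14=1110 popcount=3 -> skip
r=15=1111 popcount=4 -> skip
r=16=10000 popcount=1 -> skip
r=17=10001 popcount=2 -> skip
r=18=10010 popcount=2 -> skip
r=19=10011 popcount=3 -> skip
r=20=10100 popcount=2 -> skip
r=21=10101 popcount=3 -> skip
r=22=10110 popcount=3 -> skip
r=23=10111 popcount=4 -> skip
r=24=11000 popcount=2 -> skip
r=25=11001 popcount=3 -> skip
r=26=11010 popcount=3 -> skip
r=27=11011 popcount=4 -> skip
r=28=11100 popcount=3 -> skip
r=29=11101 popcount=4 -> skip
r=30=11110 popcount=4 -> skip
r=31=11111 popcount=5 -> KEEP
Kept rows: 31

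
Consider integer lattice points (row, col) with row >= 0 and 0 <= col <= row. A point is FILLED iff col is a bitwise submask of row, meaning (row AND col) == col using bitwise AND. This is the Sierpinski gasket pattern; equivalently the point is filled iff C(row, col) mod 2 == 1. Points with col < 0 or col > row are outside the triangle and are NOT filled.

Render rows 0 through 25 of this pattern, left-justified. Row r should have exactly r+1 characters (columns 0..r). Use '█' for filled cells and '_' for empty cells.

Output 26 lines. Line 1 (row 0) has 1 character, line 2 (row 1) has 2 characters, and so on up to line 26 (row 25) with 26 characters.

r0=0: █
r1=1: ██
r2=10: █_█
r3=11: ████
r4=100: █___█
r5=101: ██__██
r6=110: █_█_█_█
r7=111: ████████
r8=1000: █_______█
r9=1001: ██______██
r10=1010: █_█_____█_█
r11=1011: ████____████
r12=1100: █___█___█___█
r13=1101: ██__██__██__██
r14=1110: █_█_█_█_█_█_█_█
r15=1111: ████████████████
r16=10000: █_______________█
r17=10001: ██______________██
r18=10010: █_█_____________█_█
r19=10011: ████____________████
r20=10100: █___█___________█___█
r21=10101: ██__██__________██__██
r22=10110: █_█_█_█_________█_█_█_█
r23=10111: ████████________████████
r24=11000: █_______█_______█_______█
r25=11001: ██______██______██______██

Answer: █
██
█_█
████
█___█
██__██
█_█_█_█
████████
█_______█
██______██
█_█_____█_█
████____████
█___█___█___█
██__██__██__██
█_█_█_█_█_█_█_█
████████████████
█_______________█
██______________██
█_█_____________█_█
████____________████
█___█___________█___█
██__██__________██__██
█_█_█_█_________█_█_█_█
████████________████████
█_______█_______█_______█
██______██______██______██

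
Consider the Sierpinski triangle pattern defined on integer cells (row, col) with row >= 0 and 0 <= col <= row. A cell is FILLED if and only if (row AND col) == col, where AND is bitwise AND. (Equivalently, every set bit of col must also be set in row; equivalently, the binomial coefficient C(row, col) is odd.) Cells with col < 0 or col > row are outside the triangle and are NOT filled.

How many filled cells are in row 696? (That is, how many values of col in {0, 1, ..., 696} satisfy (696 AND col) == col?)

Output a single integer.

Answer: 32

Derivation:
696 in binary = 1010111000
popcount(696) = number of 1-bits in 1010111000 = 5
A col c satisfies (696 AND c) == c iff every set bit of c is also set in 696; each of the 5 set bits of 696 can independently be on or off in c.
count = 2^5 = 32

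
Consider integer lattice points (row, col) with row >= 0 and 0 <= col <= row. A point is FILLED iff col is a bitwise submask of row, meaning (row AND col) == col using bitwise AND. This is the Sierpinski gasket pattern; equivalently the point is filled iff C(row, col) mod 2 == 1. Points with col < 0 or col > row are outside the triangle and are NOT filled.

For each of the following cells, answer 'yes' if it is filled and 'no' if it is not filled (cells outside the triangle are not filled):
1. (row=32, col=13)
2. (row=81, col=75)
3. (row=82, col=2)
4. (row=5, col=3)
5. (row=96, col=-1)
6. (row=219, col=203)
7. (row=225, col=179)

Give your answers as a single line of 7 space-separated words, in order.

(32,13): row=0b100000, col=0b1101, row AND col = 0b0 = 0; 0 != 13 -> empty
(81,75): row=0b1010001, col=0b1001011, row AND col = 0b1000001 = 65; 65 != 75 -> empty
(82,2): row=0b1010010, col=0b10, row AND col = 0b10 = 2; 2 == 2 -> filled
(5,3): row=0b101, col=0b11, row AND col = 0b1 = 1; 1 != 3 -> empty
(96,-1): col outside [0, 96] -> not filled
(219,203): row=0b11011011, col=0b11001011, row AND col = 0b11001011 = 203; 203 == 203 -> filled
(225,179): row=0b11100001, col=0b10110011, row AND col = 0b10100001 = 161; 161 != 179 -> empty

Answer: no no yes no no yes no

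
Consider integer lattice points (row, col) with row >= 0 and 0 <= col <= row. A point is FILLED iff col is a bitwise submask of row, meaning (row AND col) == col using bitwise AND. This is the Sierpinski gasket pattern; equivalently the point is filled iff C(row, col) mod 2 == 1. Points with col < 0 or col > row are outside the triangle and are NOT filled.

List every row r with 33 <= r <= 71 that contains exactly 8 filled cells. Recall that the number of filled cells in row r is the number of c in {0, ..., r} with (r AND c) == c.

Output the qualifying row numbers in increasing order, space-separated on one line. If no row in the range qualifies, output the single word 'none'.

Answer: 35 37 38 41 42 44 49 50 52 56 67 69 70

Derivation:
Row r has 2^popcount(r) filled cells, so we need popcount(r) = log2(8) = 3.
Scan r = 33..71 and keep those with exactly 3 one-bits:
r=33=100001 popcount=2 -> skip
r=34=100010 popcount=2 -> skip
r=35=100011 popcount=3 -> KEEP
r=36=100100 popcount=2 -> skip
r=37=100101 popcount=3 -> KEEP
r=38=100110 popcount=3 -> KEEP
r=39=100111 popcount=4 -> skip
r=40=101000 popcount=2 -> skip
r=41=101001 popcount=3 -> KEEP
r=42=101010 popcount=3 -> KEEP
r=43=101011 popcount=4 -> skip
r=44=101100 popcount=3 -> KEEP
r=45=101101 popcount=4 -> skip
r=46=101110 popcount=4 -> skip
r=47=101111 popcount=5 -> skip
r=48=110000 popcount=2 -> skip
r=49=110001 popcount=3 -> KEEP
r=50=110010 popcount=3 -> KEEP
r=51=110011 popcount=4 -> skip
r=52=110100 popcount=3 -> KEEP
r=53=110101 popcount=4 -> skip
r=54=110110 popcount=4 -> skip
r=55=110111 popcount=5 -> skip
r=56=111000 popcount=3 -> KEEP
r=57=111001 popcount=4 -> skip
r=58=111010 popcount=4 -> skip
r=59=111011 popcount=5 -> skip
r=60=111100 popcount=4 -> skip
r=61=111101 popcount=5 -> skip
r=62=111110 popcount=5 -> skip
r=63=111111 popcount=6 -> skip
r=64=1000000 popcount=1 -> skip
r=65=1000001 popcount=2 -> skip
r=66=1000010 popcount=2 -> skip
r=67=1000011 popcount=3 -> KEEP
r=68=1000100 popcount=2 -> skip
r=69=1000101 popcount=3 -> KEEP
r=70=1000110 popcount=3 -> KEEP
r=71=1000111 popcount=4 -> skip
Kept rows: 35 37 38 41 42 44 49 50 52 56 67 69 70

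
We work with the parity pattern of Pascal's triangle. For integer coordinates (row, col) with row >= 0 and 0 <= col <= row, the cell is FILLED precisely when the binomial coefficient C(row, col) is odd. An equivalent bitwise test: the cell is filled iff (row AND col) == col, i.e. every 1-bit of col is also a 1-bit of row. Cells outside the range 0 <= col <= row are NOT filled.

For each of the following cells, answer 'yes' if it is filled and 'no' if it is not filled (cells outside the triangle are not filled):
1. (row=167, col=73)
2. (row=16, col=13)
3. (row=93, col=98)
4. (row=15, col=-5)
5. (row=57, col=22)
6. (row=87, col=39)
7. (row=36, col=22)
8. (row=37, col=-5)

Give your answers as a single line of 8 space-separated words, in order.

Answer: no no no no no no no no

Derivation:
(167,73): row=0b10100111, col=0b1001001, row AND col = 0b1 = 1; 1 != 73 -> empty
(16,13): row=0b10000, col=0b1101, row AND col = 0b0 = 0; 0 != 13 -> empty
(93,98): col outside [0, 93] -> not filled
(15,-5): col outside [0, 15] -> not filled
(57,22): row=0b111001, col=0b10110, row AND col = 0b10000 = 16; 16 != 22 -> empty
(87,39): row=0b1010111, col=0b100111, row AND col = 0b111 = 7; 7 != 39 -> empty
(36,22): row=0b100100, col=0b10110, row AND col = 0b100 = 4; 4 != 22 -> empty
(37,-5): col outside [0, 37] -> not filled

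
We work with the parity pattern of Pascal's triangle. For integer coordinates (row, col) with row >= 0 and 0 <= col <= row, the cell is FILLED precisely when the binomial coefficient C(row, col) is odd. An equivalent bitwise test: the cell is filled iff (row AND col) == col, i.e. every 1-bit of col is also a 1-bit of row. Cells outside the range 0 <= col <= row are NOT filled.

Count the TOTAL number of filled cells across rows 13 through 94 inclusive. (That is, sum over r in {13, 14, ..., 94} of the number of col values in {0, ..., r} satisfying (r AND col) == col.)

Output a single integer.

r13=1101 pc3: +8 =8
r14=1110 pc3: +8 =16
r15=1111 pc4: +16 =32
r16=10000 pc1: +2 =34
r17=10001 pc2: +4 =38
r18=10010 pc2: +4 =42
r19=10011 pc3: +8 =50
r20=10100 pc2: +4 =54
r21=10101 pc3: +8 =62
r22=10110 pc3: +8 =70
r23=10111 pc4: +16 =86
r24=11000 pc2: +4 =90
r25=11001 pc3: +8 =98
r26=11010 pc3: +8 =106
r27=11011 pc4: +16 =122
r28=11100 pc3: +8 =130
r29=11101 pc4: +16 =146
r30=11110 pc4: +16 =162
r31=11111 pc5: +32 =194
r32=100000 pc1: +2 =196
r33=100001 pc2: +4 =200
r34=100010 pc2: +4 =204
r35=100011 pc3: +8 =212
r36=100100 pc2: +4 =216
r37=100101 pc3: +8 =224
r38=100110 pc3: +8 =232
r39=100111 pc4: +16 =248
r40=101000 pc2: +4 =252
r41=101001 pc3: +8 =260
r42=101010 pc3: +8 =268
r43=101011 pc4: +16 =284
r44=101100 pc3: +8 =292
r45=101101 pc4: +16 =308
r46=101110 pc4: +16 =324
r47=101111 pc5: +32 =356
r48=110000 pc2: +4 =360
r49=110001 pc3: +8 =368
r50=110010 pc3: +8 =376
r51=110011 pc4: +16 =392
r52=110100 pc3: +8 =400
r53=110101 pc4: +16 =416
r54=110110 pc4: +16 =432
r55=110111 pc5: +32 =464
r56=111000 pc3: +8 =472
r57=111001 pc4: +16 =488
r58=111010 pc4: +16 =504
r59=111011 pc5: +32 =536
r60=111100 pc4: +16 =552
r61=111101 pc5: +32 =584
r62=111110 pc5: +32 =616
r63=111111 pc6: +64 =680
r64=1000000 pc1: +2 =682
r65=1000001 pc2: +4 =686
r66=1000010 pc2: +4 =690
r67=1000011 pc3: +8 =698
r68=1000100 pc2: +4 =702
r69=1000101 pc3: +8 =710
r70=1000110 pc3: +8 =718
r71=1000111 pc4: +16 =734
r72=1001000 pc2: +4 =738
r73=1001001 pc3: +8 =746
r74=1001010 pc3: +8 =754
r75=1001011 pc4: +16 =770
r76=1001100 pc3: +8 =778
r77=1001101 pc4: +16 =794
r78=1001110 pc4: +16 =810
r79=1001111 pc5: +32 =842
r80=1010000 pc2: +4 =846
r81=1010001 pc3: +8 =854
r82=1010010 pc3: +8 =862
r83=1010011 pc4: +16 =878
r84=1010100 pc3: +8 =886
r85=1010101 pc4: +16 =902
r86=1010110 pc4: +16 =918
r87=1010111 pc5: +32 =950
r88=1011000 pc3: +8 =958
r89=1011001 pc4: +16 =974
r90=1011010 pc4: +16 =990
r91=1011011 pc5: +32 =1022
r92=1011100 pc4: +16 =1038
r93=1011101 pc5: +32 =1070
r94=1011110 pc5: +32 =1102

Answer: 1102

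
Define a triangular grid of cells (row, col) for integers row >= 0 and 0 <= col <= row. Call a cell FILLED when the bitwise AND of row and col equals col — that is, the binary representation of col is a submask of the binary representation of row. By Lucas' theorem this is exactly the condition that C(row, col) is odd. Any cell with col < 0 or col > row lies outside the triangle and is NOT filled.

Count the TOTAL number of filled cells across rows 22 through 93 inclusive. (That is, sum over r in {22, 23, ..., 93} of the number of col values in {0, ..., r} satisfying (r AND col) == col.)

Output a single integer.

r22=10110 pc3: +8 =8
r23=10111 pc4: +16 =24
r24=11000 pc2: +4 =28
r25=11001 pc3: +8 =36
r26=11010 pc3: +8 =44
r27=11011 pc4: +16 =60
r28=11100 pc3: +8 =68
r29=11101 pc4: +16 =84
r30=11110 pc4: +16 =100
r31=11111 pc5: +32 =132
r32=100000 pc1: +2 =134
r33=100001 pc2: +4 =138
r34=100010 pc2: +4 =142
r35=100011 pc3: +8 =150
r36=100100 pc2: +4 =154
r37=100101 pc3: +8 =162
r38=100110 pc3: +8 =170
r39=100111 pc4: +16 =186
r40=101000 pc2: +4 =190
r41=101001 pc3: +8 =198
r42=101010 pc3: +8 =206
r43=101011 pc4: +16 =222
r44=101100 pc3: +8 =230
r45=101101 pc4: +16 =246
r46=101110 pc4: +16 =262
r47=101111 pc5: +32 =294
r48=110000 pc2: +4 =298
r49=110001 pc3: +8 =306
r50=110010 pc3: +8 =314
r51=110011 pc4: +16 =330
r52=110100 pc3: +8 =338
r53=110101 pc4: +16 =354
r54=110110 pc4: +16 =370
r55=110111 pc5: +32 =402
r56=111000 pc3: +8 =410
r57=111001 pc4: +16 =426
r58=111010 pc4: +16 =442
r59=111011 pc5: +32 =474
r60=111100 pc4: +16 =490
r61=111101 pc5: +32 =522
r62=111110 pc5: +32 =554
r63=111111 pc6: +64 =618
r64=1000000 pc1: +2 =620
r65=1000001 pc2: +4 =624
r66=1000010 pc2: +4 =628
r67=1000011 pc3: +8 =636
r68=1000100 pc2: +4 =640
r69=1000101 pc3: +8 =648
r70=1000110 pc3: +8 =656
r71=1000111 pc4: +16 =672
r72=1001000 pc2: +4 =676
r73=1001001 pc3: +8 =684
r74=1001010 pc3: +8 =692
r75=1001011 pc4: +16 =708
r76=1001100 pc3: +8 =716
r77=1001101 pc4: +16 =732
r78=1001110 pc4: +16 =748
r79=1001111 pc5: +32 =780
r80=1010000 pc2: +4 =784
r81=1010001 pc3: +8 =792
r82=1010010 pc3: +8 =800
r83=1010011 pc4: +16 =816
r84=1010100 pc3: +8 =824
r85=1010101 pc4: +16 =840
r86=1010110 pc4: +16 =856
r87=1010111 pc5: +32 =888
r88=1011000 pc3: +8 =896
r89=1011001 pc4: +16 =912
r90=1011010 pc4: +16 =928
r91=1011011 pc5: +32 =960
r92=1011100 pc4: +16 =976
r93=1011101 pc5: +32 =1008

Answer: 1008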